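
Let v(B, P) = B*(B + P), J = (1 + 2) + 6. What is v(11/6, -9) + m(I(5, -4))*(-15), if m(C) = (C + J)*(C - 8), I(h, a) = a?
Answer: 31927/36 ≈ 886.86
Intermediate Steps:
J = 9 (J = 3 + 6 = 9)
m(C) = (-8 + C)*(9 + C) (m(C) = (C + 9)*(C - 8) = (9 + C)*(-8 + C) = (-8 + C)*(9 + C))
v(11/6, -9) + m(I(5, -4))*(-15) = (11/6)*(11/6 - 9) + (-72 - 4 + (-4)**2)*(-15) = (11*(1/6))*(11*(1/6) - 9) + (-72 - 4 + 16)*(-15) = 11*(11/6 - 9)/6 - 60*(-15) = (11/6)*(-43/6) + 900 = -473/36 + 900 = 31927/36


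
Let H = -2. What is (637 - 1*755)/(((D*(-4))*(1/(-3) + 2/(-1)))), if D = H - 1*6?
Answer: 177/112 ≈ 1.5804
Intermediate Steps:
D = -8 (D = -2 - 1*6 = -2 - 6 = -8)
(637 - 1*755)/(((D*(-4))*(1/(-3) + 2/(-1)))) = (637 - 1*755)/(((-8*(-4))*(1/(-3) + 2/(-1)))) = (637 - 755)/((32*(1*(-⅓) + 2*(-1)))) = -118/(32*(-⅓ - 2)) = -118/(32*(-7/3)) = -118/(-224/3) = -3/224*(-118) = 177/112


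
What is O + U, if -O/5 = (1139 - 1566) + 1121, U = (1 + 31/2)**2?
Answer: -12791/4 ≈ -3197.8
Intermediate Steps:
U = 1089/4 (U = (1 + 31*(1/2))**2 = (1 + 31/2)**2 = (33/2)**2 = 1089/4 ≈ 272.25)
O = -3470 (O = -5*((1139 - 1566) + 1121) = -5*(-427 + 1121) = -5*694 = -3470)
O + U = -3470 + 1089/4 = -12791/4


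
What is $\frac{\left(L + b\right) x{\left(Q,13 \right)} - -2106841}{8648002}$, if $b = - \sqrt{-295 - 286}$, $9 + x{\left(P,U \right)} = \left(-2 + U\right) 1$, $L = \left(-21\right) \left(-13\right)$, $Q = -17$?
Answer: $\frac{2107387}{8648002} - \frac{i \sqrt{581}}{4324001} \approx 0.24368 - 5.5745 \cdot 10^{-6} i$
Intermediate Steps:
$L = 273$
$x{\left(P,U \right)} = -11 + U$ ($x{\left(P,U \right)} = -9 + \left(-2 + U\right) 1 = -9 + \left(-2 + U\right) = -11 + U$)
$b = - i \sqrt{581}$ ($b = - \sqrt{-581} = - i \sqrt{581} \approx - 24.104 i$)
$\frac{\left(L + b\right) x{\left(Q,13 \right)} - -2106841}{8648002} = \frac{\left(273 - i \sqrt{581}\right) \left(-11 + 13\right) - -2106841}{8648002} = \left(\left(273 - i \sqrt{581}\right) 2 + 2106841\right) \frac{1}{8648002} = \left(\left(546 - 2 i \sqrt{581}\right) + 2106841\right) \frac{1}{8648002} = \left(2107387 - 2 i \sqrt{581}\right) \frac{1}{8648002} = \frac{2107387}{8648002} - \frac{i \sqrt{581}}{4324001}$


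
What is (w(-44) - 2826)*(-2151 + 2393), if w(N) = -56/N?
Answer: -683584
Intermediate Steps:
(w(-44) - 2826)*(-2151 + 2393) = (-56/(-44) - 2826)*(-2151 + 2393) = (-56*(-1/44) - 2826)*242 = (14/11 - 2826)*242 = -31072/11*242 = -683584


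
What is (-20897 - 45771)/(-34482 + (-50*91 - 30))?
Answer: 33334/19531 ≈ 1.7067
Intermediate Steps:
(-20897 - 45771)/(-34482 + (-50*91 - 30)) = -66668/(-34482 + (-4550 - 30)) = -66668/(-34482 - 4580) = -66668/(-39062) = -66668*(-1/39062) = 33334/19531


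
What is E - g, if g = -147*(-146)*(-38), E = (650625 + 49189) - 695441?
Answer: 819929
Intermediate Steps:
E = 4373 (E = 699814 - 695441 = 4373)
g = -815556 (g = 21462*(-38) = -815556)
E - g = 4373 - 1*(-815556) = 4373 + 815556 = 819929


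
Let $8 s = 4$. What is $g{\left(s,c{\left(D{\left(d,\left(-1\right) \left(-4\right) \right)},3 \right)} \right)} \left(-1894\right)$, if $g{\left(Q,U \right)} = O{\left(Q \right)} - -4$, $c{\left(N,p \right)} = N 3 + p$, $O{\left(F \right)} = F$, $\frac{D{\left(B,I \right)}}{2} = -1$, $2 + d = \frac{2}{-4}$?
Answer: $-8523$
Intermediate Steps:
$s = \frac{1}{2}$ ($s = \frac{1}{8} \cdot 4 = \frac{1}{2} \approx 0.5$)
$d = - \frac{5}{2}$ ($d = -2 + \frac{2}{-4} = -2 + 2 \left(- \frac{1}{4}\right) = -2 - \frac{1}{2} = - \frac{5}{2} \approx -2.5$)
$D{\left(B,I \right)} = -2$ ($D{\left(B,I \right)} = 2 \left(-1\right) = -2$)
$c{\left(N,p \right)} = p + 3 N$ ($c{\left(N,p \right)} = 3 N + p = p + 3 N$)
$g{\left(Q,U \right)} = 4 + Q$ ($g{\left(Q,U \right)} = Q - -4 = Q + 4 = 4 + Q$)
$g{\left(s,c{\left(D{\left(d,\left(-1\right) \left(-4\right) \right)},3 \right)} \right)} \left(-1894\right) = \left(4 + \frac{1}{2}\right) \left(-1894\right) = \frac{9}{2} \left(-1894\right) = -8523$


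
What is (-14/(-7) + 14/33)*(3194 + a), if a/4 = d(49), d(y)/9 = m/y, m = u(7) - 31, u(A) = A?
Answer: 12451360/1617 ≈ 7700.3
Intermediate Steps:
m = -24 (m = 7 - 31 = -24)
d(y) = -216/y (d(y) = 9*(-24/y) = -216/y)
a = -864/49 (a = 4*(-216/49) = -864/49 ≈ -17.633)
(-14/(-7) + 14/33)*(3194 + a) = (-14/(-7) + 14/33)*(3194 - 864/49) = (-14*(-⅐) + 14*(1/33))*(155642/49) = (2 + 14/33)*(155642/49) = (80/33)*(155642/49) = 12451360/1617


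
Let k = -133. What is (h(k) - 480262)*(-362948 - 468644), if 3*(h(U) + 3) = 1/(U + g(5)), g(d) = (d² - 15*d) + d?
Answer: 106635670427756/267 ≈ 3.9938e+11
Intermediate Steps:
g(d) = d² - 14*d
h(U) = -3 + 1/(3*(-45 + U)) (h(U) = -3 + 1/(3*(U + 5*(-14 + 5))) = -3 + 1/(3*(U + 5*(-9))) = -3 + 1/(3*(U - 45)) = -3 + 1/(3*(-45 + U)))
(h(k) - 480262)*(-362948 - 468644) = ((406 - 9*(-133))/(3*(-45 - 133)) - 480262)*(-362948 - 468644) = ((⅓)*(406 + 1197)/(-178) - 480262)*(-831592) = ((⅓)*(-1/178)*1603 - 480262)*(-831592) = (-1603/534 - 480262)*(-831592) = -256461511/534*(-831592) = 106635670427756/267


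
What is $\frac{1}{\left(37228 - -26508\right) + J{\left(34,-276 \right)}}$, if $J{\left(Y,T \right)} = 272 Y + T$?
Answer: $\frac{1}{72708} \approx 1.3754 \cdot 10^{-5}$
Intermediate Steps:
$J{\left(Y,T \right)} = T + 272 Y$
$\frac{1}{\left(37228 - -26508\right) + J{\left(34,-276 \right)}} = \frac{1}{\left(37228 - -26508\right) + \left(-276 + 272 \cdot 34\right)} = \frac{1}{\left(37228 + 26508\right) + \left(-276 + 9248\right)} = \frac{1}{63736 + 8972} = \frac{1}{72708}$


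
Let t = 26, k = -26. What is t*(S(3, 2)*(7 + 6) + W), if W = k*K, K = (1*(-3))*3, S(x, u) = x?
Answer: 7098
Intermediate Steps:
K = -9 (K = -3*3 = -9)
W = 234 (W = -26*(-9) = 234)
t*(S(3, 2)*(7 + 6) + W) = 26*(3*(7 + 6) + 234) = 26*(3*13 + 234) = 26*(39 + 234) = 26*273 = 7098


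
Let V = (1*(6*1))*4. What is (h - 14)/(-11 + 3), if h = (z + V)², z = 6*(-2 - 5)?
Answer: -155/4 ≈ -38.750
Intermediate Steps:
V = 24 (V = (1*6)*4 = 6*4 = 24)
z = -42 (z = 6*(-7) = -42)
h = 324 (h = (-42 + 24)² = (-18)² = 324)
(h - 14)/(-11 + 3) = (324 - 14)/(-11 + 3) = 310/(-8) = -⅛*310 = -155/4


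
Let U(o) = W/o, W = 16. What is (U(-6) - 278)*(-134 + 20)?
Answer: 31996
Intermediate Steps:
U(o) = 16/o
(U(-6) - 278)*(-134 + 20) = (16/(-6) - 278)*(-134 + 20) = (16*(-⅙) - 278)*(-114) = (-8/3 - 278)*(-114) = -842/3*(-114) = 31996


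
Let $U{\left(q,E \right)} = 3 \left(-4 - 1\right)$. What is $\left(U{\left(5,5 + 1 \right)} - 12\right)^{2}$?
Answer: $729$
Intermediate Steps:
$U{\left(q,E \right)} = -15$ ($U{\left(q,E \right)} = 3 \left(-5\right) = -15$)
$\left(U{\left(5,5 + 1 \right)} - 12\right)^{2} = \left(-15 - 12\right)^{2} = \left(-27\right)^{2} = 729$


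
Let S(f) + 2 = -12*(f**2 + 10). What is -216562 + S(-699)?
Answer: -6079896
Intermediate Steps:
S(f) = -122 - 12*f**2 (S(f) = -2 - 12*(f**2 + 10) = -2 - 12*(10 + f**2) = -2 + (-120 - 12*f**2) = -122 - 12*f**2)
-216562 + S(-699) = -216562 + (-122 - 12*(-699)**2) = -216562 + (-122 - 12*488601) = -216562 + (-122 - 5863212) = -216562 - 5863334 = -6079896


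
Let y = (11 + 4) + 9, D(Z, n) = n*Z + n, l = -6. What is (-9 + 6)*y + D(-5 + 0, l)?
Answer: -48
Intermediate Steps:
D(Z, n) = n + Z*n (D(Z, n) = Z*n + n = n + Z*n)
y = 24 (y = 15 + 9 = 24)
(-9 + 6)*y + D(-5 + 0, l) = (-9 + 6)*24 - 6*(1 + (-5 + 0)) = -3*24 - 6*(1 - 5) = -72 - 6*(-4) = -72 + 24 = -48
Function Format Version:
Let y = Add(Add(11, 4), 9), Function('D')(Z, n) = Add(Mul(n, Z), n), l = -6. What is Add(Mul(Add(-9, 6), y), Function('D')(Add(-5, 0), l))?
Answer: -48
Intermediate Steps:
Function('D')(Z, n) = Add(n, Mul(Z, n)) (Function('D')(Z, n) = Add(Mul(Z, n), n) = Add(n, Mul(Z, n)))
y = 24 (y = Add(15, 9) = 24)
Add(Mul(Add(-9, 6), y), Function('D')(Add(-5, 0), l)) = Add(Mul(Add(-9, 6), 24), Mul(-6, Add(1, Add(-5, 0)))) = Add(Mul(-3, 24), Mul(-6, Add(1, -5))) = Add(-72, Mul(-6, -4)) = Add(-72, 24) = -48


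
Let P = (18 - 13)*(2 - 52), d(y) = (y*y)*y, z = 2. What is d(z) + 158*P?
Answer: -39492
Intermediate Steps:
d(y) = y³ (d(y) = y²*y = y³)
P = -250 (P = 5*(-50) = -250)
d(z) + 158*P = 2³ + 158*(-250) = 8 - 39500 = -39492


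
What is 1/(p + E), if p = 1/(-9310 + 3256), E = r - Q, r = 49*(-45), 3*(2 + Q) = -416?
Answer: -2018/4165825 ≈ -0.00048442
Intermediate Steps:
Q = -422/3 (Q = -2 + (⅓)*(-416) = -2 - 416/3 = -422/3 ≈ -140.67)
r = -2205
E = -6193/3 (E = -2205 - 1*(-422/3) = -2205 + 422/3 = -6193/3 ≈ -2064.3)
p = -1/6054 (p = 1/(-6054) = -1/6054 ≈ -0.00016518)
1/(p + E) = 1/(-1/6054 - 6193/3) = 1/(-4165825/2018) = -2018/4165825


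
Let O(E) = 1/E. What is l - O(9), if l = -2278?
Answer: -20503/9 ≈ -2278.1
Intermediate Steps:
l - O(9) = -2278 - 1/9 = -2278 - 1*⅑ = -2278 - ⅑ = -20503/9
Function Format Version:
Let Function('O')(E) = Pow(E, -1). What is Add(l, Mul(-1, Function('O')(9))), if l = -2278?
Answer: Rational(-20503, 9) ≈ -2278.1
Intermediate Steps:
Add(l, Mul(-1, Function('O')(9))) = Add(-2278, Mul(-1, Pow(9, -1))) = Add(-2278, Mul(-1, Rational(1, 9))) = Add(-2278, Rational(-1, 9)) = Rational(-20503, 9)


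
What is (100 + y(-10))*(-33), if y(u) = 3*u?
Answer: -2310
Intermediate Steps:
(100 + y(-10))*(-33) = (100 + 3*(-10))*(-33) = (100 - 30)*(-33) = 70*(-33) = -2310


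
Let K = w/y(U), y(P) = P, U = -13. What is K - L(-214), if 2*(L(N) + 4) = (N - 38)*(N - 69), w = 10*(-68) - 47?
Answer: -462775/13 ≈ -35598.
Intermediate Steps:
w = -727 (w = -680 - 47 = -727)
L(N) = -4 + (-69 + N)*(-38 + N)/2 (L(N) = -4 + ((N - 38)*(N - 69))/2 = -4 + ((-38 + N)*(-69 + N))/2 = -4 + ((-69 + N)*(-38 + N))/2 = -4 + (-69 + N)*(-38 + N)/2)
K = 727/13 (K = -727/(-13) = -727*(-1/13) = 727/13 ≈ 55.923)
K - L(-214) = 727/13 - (1307 + (½)*(-214)² - 107/2*(-214)) = 727/13 - (1307 + (½)*45796 + 11449) = 727/13 - (1307 + 22898 + 11449) = 727/13 - 1*35654 = 727/13 - 35654 = -462775/13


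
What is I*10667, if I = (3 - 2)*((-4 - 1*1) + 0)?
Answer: -53335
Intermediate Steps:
I = -5 (I = 1*((-4 - 1) + 0) = 1*(-5 + 0) = 1*(-5) = -5)
I*10667 = -5*10667 = -53335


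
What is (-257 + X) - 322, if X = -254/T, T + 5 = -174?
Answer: -103387/179 ≈ -577.58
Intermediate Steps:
T = -179 (T = -5 - 174 = -179)
X = 254/179 (X = -254/(-179) = -254*(-1/179) = 254/179 ≈ 1.4190)
(-257 + X) - 322 = (-257 + 254/179) - 322 = -45749/179 - 322 = -103387/179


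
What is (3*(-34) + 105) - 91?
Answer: -88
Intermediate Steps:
(3*(-34) + 105) - 91 = (-102 + 105) - 91 = 3 - 91 = -88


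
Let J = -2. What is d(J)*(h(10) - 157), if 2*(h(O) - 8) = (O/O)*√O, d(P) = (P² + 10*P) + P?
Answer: 2682 - 9*√10 ≈ 2653.5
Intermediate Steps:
d(P) = P² + 11*P
h(O) = 8 + √O/2 (h(O) = 8 + ((O/O)*√O)/2 = 8 + (1*√O)/2 = 8 + √O/2)
d(J)*(h(10) - 157) = (-2*(11 - 2))*((8 + √10/2) - 157) = (-2*9)*(-149 + √10/2) = -18*(-149 + √10/2) = 2682 - 9*√10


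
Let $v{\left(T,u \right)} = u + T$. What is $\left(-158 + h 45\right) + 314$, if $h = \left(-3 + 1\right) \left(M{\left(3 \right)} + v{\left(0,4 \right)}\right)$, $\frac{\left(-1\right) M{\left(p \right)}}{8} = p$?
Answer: $1956$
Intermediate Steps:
$v{\left(T,u \right)} = T + u$
$M{\left(p \right)} = - 8 p$
$h = 40$ ($h = \left(-3 + 1\right) \left(\left(-8\right) 3 + \left(0 + 4\right)\right) = - 2 \left(-24 + 4\right) = \left(-2\right) \left(-20\right) = 40$)
$\left(-158 + h 45\right) + 314 = \left(-158 + 40 \cdot 45\right) + 314 = \left(-158 + 1800\right) + 314 = 1642 + 314 = 1956$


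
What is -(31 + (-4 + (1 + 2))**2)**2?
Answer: -1024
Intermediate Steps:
-(31 + (-4 + (1 + 2))**2)**2 = -(31 + (-4 + 3)**2)**2 = -(31 + (-1)**2)**2 = -(31 + 1)**2 = -1*32**2 = -1*1024 = -1024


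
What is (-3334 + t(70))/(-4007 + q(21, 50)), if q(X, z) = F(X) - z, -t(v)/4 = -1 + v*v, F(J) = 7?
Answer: 2293/405 ≈ 5.6617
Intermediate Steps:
t(v) = 4 - 4*v² (t(v) = -4*(-1 + v*v) = -4*(-1 + v²) = 4 - 4*v²)
q(X, z) = 7 - z
(-3334 + t(70))/(-4007 + q(21, 50)) = (-3334 + (4 - 4*70²))/(-4007 + (7 - 1*50)) = (-3334 + (4 - 4*4900))/(-4007 + (7 - 50)) = (-3334 + (4 - 19600))/(-4007 - 43) = (-3334 - 19596)/(-4050) = -22930*(-1/4050) = 2293/405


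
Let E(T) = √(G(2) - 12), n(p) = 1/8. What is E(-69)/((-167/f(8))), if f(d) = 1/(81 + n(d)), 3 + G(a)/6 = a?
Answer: -24*I*√2/108383 ≈ -0.00031316*I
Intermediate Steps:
G(a) = -18 + 6*a
n(p) = ⅛
f(d) = 8/649 (f(d) = 1/(81 + ⅛) = 1/(649/8) = 8/649)
E(T) = 3*I*√2 (E(T) = √((-18 + 6*2) - 12) = √((-18 + 12) - 12) = √(-6 - 12) = √(-18) = 3*I*√2)
E(-69)/((-167/f(8))) = (3*I*√2)/((-167/8/649)) = (3*I*√2)/((-167*649/8)) = (3*I*√2)/(-108383/8) = (3*I*√2)*(-8/108383) = -24*I*√2/108383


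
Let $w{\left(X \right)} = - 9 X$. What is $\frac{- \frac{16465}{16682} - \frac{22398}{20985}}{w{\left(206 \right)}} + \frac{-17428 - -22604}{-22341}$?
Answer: $- \frac{41275658525159}{179012933688380} \approx -0.23057$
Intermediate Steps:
$\frac{- \frac{16465}{16682} - \frac{22398}{20985}}{w{\left(206 \right)}} + \frac{-17428 - -22604}{-22341} = \frac{- \frac{16465}{16682} - \frac{22398}{20985}}{\left(-9\right) 206} + \frac{-17428 - -22604}{-22341} = \frac{\left(-16465\right) \frac{1}{16682} - \frac{7466}{6995}}{-1854} + \left(-17428 + 22604\right) \left(- \frac{1}{22341}\right) = \left(- \frac{16465}{16682} - \frac{7466}{6995}\right) \left(- \frac{1}{1854}\right) + 5176 \left(- \frac{1}{22341}\right) = \left(- \frac{239720487}{116690590}\right) \left(- \frac{1}{1854}\right) - \frac{5176}{22341} = \frac{79906829}{72114784620} - \frac{5176}{22341} = - \frac{41275658525159}{179012933688380}$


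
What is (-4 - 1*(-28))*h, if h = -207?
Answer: -4968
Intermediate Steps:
(-4 - 1*(-28))*h = (-4 - 1*(-28))*(-207) = (-4 + 28)*(-207) = 24*(-207) = -4968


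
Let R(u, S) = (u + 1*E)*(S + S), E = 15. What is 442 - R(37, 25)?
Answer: -2158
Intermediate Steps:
R(u, S) = 2*S*(15 + u) (R(u, S) = (u + 1*15)*(S + S) = (u + 15)*(2*S) = (15 + u)*(2*S) = 2*S*(15 + u))
442 - R(37, 25) = 442 - 2*25*(15 + 37) = 442 - 2*25*52 = 442 - 1*2600 = 442 - 2600 = -2158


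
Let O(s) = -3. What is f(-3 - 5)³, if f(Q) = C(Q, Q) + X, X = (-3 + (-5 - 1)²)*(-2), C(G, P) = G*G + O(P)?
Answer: -125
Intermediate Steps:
C(G, P) = -3 + G² (C(G, P) = G*G - 3 = G² - 3 = -3 + G²)
X = -66 (X = (-3 + (-6)²)*(-2) = (-3 + 36)*(-2) = 33*(-2) = -66)
f(Q) = -69 + Q² (f(Q) = (-3 + Q²) - 66 = -69 + Q²)
f(-3 - 5)³ = (-69 + (-3 - 5)²)³ = (-69 + (-8)²)³ = (-69 + 64)³ = (-5)³ = -125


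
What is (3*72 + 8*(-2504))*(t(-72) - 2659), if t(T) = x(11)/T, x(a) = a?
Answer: 474243943/9 ≈ 5.2694e+7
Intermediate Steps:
t(T) = 11/T
(3*72 + 8*(-2504))*(t(-72) - 2659) = (3*72 + 8*(-2504))*(11/(-72) - 2659) = (216 - 20032)*(11*(-1/72) - 2659) = -19816*(-11/72 - 2659) = -19816*(-191459/72) = 474243943/9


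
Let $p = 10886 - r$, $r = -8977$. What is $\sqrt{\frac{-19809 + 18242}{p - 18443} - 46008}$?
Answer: $\frac{i \sqrt{23193189085}}{710} \approx 214.5 i$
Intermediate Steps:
$p = 19863$ ($p = 10886 - -8977 = 10886 + 8977 = 19863$)
$\sqrt{\frac{-19809 + 18242}{p - 18443} - 46008} = \sqrt{\frac{-19809 + 18242}{19863 - 18443} - 46008} = \sqrt{- \frac{1567}{1420} - 46008} = \sqrt{- \frac{65332927}{1420}} = \frac{i \sqrt{23193189085}}{710}$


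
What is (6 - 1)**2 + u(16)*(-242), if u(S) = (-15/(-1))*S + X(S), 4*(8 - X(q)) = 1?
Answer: -119861/2 ≈ -59931.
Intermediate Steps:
X(q) = 31/4 (X(q) = 8 - 1/4*1 = 8 - 1/4 = 31/4)
u(S) = 31/4 + 15*S (u(S) = (-15/(-1))*S + 31/4 = (-15*(-1))*S + 31/4 = 15*S + 31/4 = 31/4 + 15*S)
(6 - 1)**2 + u(16)*(-242) = (6 - 1)**2 + (31/4 + 15*16)*(-242) = 5**2 + (31/4 + 240)*(-242) = 25 + (991/4)*(-242) = 25 - 119911/2 = -119861/2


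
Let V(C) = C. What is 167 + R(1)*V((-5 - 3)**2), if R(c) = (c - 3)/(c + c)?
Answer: 103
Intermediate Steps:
R(c) = (-3 + c)/(2*c) (R(c) = (-3 + c)/((2*c)) = (-3 + c)*(1/(2*c)) = (-3 + c)/(2*c))
167 + R(1)*V((-5 - 3)**2) = 167 + ((1/2)*(-3 + 1)/1)*(-5 - 3)**2 = 167 + ((1/2)*1*(-2))*(-8)**2 = 167 - 1*64 = 167 - 64 = 103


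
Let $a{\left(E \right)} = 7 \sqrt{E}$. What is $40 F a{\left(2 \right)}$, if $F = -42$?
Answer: $- 11760 \sqrt{2} \approx -16631.0$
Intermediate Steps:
$40 F a{\left(2 \right)} = 40 \left(-42\right) 7 \sqrt{2} = - 1680 \cdot 7 \sqrt{2} = - 11760 \sqrt{2}$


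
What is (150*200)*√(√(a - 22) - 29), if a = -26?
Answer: 30000*√(-29 + 4*I*√3) ≈ 19164.0 + 1.6269e+5*I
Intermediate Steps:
(150*200)*√(√(a - 22) - 29) = (150*200)*√(√(-26 - 22) - 29) = 30000*√(√(-48) - 29) = 30000*√(4*I*√3 - 29) = 30000*√(-29 + 4*I*√3)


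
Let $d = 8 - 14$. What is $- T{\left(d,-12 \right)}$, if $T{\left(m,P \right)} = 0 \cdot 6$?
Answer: $0$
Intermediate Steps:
$d = -6$ ($d = 8 - 14 = -6$)
$T{\left(m,P \right)} = 0$
$- T{\left(d,-12 \right)} = \left(-1\right) 0 = 0$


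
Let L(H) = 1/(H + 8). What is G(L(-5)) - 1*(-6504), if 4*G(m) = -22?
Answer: 12997/2 ≈ 6498.5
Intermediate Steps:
L(H) = 1/(8 + H)
G(m) = -11/2 (G(m) = (¼)*(-22) = -11/2)
G(L(-5)) - 1*(-6504) = -11/2 - 1*(-6504) = -11/2 + 6504 = 12997/2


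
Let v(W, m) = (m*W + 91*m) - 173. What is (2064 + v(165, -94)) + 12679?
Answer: -9494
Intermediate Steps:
v(W, m) = -173 + 91*m + W*m (v(W, m) = (W*m + 91*m) - 173 = (91*m + W*m) - 173 = -173 + 91*m + W*m)
(2064 + v(165, -94)) + 12679 = (2064 + (-173 + 91*(-94) + 165*(-94))) + 12679 = (2064 + (-173 - 8554 - 15510)) + 12679 = (2064 - 24237) + 12679 = -22173 + 12679 = -9494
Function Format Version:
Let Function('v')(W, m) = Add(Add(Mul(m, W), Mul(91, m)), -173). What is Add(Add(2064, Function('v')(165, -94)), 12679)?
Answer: -9494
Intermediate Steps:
Function('v')(W, m) = Add(-173, Mul(91, m), Mul(W, m)) (Function('v')(W, m) = Add(Add(Mul(W, m), Mul(91, m)), -173) = Add(Add(Mul(91, m), Mul(W, m)), -173) = Add(-173, Mul(91, m), Mul(W, m)))
Add(Add(2064, Function('v')(165, -94)), 12679) = Add(Add(2064, Add(-173, Mul(91, -94), Mul(165, -94))), 12679) = Add(Add(2064, Add(-173, -8554, -15510)), 12679) = Add(Add(2064, -24237), 12679) = Add(-22173, 12679) = -9494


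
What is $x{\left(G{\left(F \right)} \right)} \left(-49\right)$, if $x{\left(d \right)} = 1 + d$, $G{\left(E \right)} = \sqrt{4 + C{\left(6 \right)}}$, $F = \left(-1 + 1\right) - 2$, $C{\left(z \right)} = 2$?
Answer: $-49 - 49 \sqrt{6} \approx -169.02$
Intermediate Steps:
$F = -2$ ($F = 0 - 2 = -2$)
$G{\left(E \right)} = \sqrt{6}$ ($G{\left(E \right)} = \sqrt{4 + 2} = \sqrt{6}$)
$x{\left(G{\left(F \right)} \right)} \left(-49\right) = \left(1 + \sqrt{6}\right) \left(-49\right) = -49 - 49 \sqrt{6}$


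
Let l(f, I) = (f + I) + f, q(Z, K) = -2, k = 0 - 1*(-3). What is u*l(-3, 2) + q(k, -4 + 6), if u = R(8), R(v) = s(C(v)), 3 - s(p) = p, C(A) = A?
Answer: 18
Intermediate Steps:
s(p) = 3 - p
R(v) = 3 - v
u = -5 (u = 3 - 1*8 = 3 - 8 = -5)
k = 3 (k = 0 + 3 = 3)
l(f, I) = I + 2*f (l(f, I) = (I + f) + f = I + 2*f)
u*l(-3, 2) + q(k, -4 + 6) = -5*(2 + 2*(-3)) - 2 = -5*(2 - 6) - 2 = -5*(-4) - 2 = 20 - 2 = 18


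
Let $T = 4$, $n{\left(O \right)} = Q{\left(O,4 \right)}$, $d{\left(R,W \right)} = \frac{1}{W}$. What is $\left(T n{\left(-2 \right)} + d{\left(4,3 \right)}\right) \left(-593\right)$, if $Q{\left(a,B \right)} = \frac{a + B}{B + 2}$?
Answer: $- \frac{2965}{3} \approx -988.33$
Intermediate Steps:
$Q{\left(a,B \right)} = \frac{B + a}{2 + B}$
$n{\left(O \right)} = \frac{2}{3} + \frac{O}{6}$ ($n{\left(O \right)} = \frac{4 + O}{2 + 4} = \frac{4 + O}{6} = \frac{2}{3} + \frac{O}{6}$)
$\left(T n{\left(-2 \right)} + d{\left(4,3 \right)}\right) \left(-593\right) = \left(4 \left(\frac{2}{3} + \frac{1}{6} \left(-2\right)\right) + \frac{1}{3}\right) \left(-593\right) = \left(4 \left(\frac{2}{3} - \frac{1}{3}\right) + \frac{1}{3}\right) \left(-593\right) = \left(4 \cdot \frac{1}{3} + \frac{1}{3}\right) \left(-593\right) = \left(\frac{4}{3} + \frac{1}{3}\right) \left(-593\right) = \frac{5}{3} \left(-593\right) = - \frac{2965}{3}$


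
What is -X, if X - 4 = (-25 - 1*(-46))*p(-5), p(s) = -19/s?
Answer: -419/5 ≈ -83.800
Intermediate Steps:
X = 419/5 (X = 4 + (-25 - 1*(-46))*(-19/(-5)) = 4 + (-25 + 46)*(-19*(-1/5)) = 4 + 21*(19/5) = 4 + 399/5 = 419/5 ≈ 83.800)
-X = -1*419/5 = -419/5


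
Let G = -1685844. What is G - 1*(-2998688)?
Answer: 1312844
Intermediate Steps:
G - 1*(-2998688) = -1685844 - 1*(-2998688) = -1685844 + 2998688 = 1312844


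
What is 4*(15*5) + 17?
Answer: 317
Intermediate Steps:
4*(15*5) + 17 = 4*75 + 17 = 300 + 17 = 317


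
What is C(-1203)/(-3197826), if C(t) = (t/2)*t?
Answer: -160801/710628 ≈ -0.22628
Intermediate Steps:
C(t) = t²/2 (C(t) = (t*(½))*t = (t/2)*t = t²/2)
C(-1203)/(-3197826) = ((½)*(-1203)²)/(-3197826) = ((½)*1447209)*(-1/3197826) = (1447209/2)*(-1/3197826) = -160801/710628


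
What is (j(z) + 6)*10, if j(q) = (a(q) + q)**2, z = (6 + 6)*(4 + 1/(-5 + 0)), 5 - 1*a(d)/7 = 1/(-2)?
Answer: 707881/10 ≈ 70788.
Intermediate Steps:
a(d) = 77/2 (a(d) = 35 - 7/(-2) = 35 - 7*(-1/2) = 35 + 7/2 = 77/2)
z = 228/5 (z = 12*(4 + 1/(-5)) = 12*(4 - 1/5) = 12*(19/5) = 228/5 ≈ 45.600)
j(q) = (77/2 + q)**2
(j(z) + 6)*10 = ((77 + 2*(228/5))**2/4 + 6)*10 = ((77 + 456/5)**2/4 + 6)*10 = ((841/5)**2/4 + 6)*10 = ((1/4)*(707281/25) + 6)*10 = (707281/100 + 6)*10 = (707881/100)*10 = 707881/10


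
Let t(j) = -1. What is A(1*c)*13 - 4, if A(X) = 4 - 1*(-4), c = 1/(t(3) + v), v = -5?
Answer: 100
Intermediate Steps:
c = -⅙ (c = 1/(-1 - 5) = 1/(-6) = -⅙ ≈ -0.16667)
A(X) = 8 (A(X) = 4 + 4 = 8)
A(1*c)*13 - 4 = 8*13 - 4 = 104 - 4 = 100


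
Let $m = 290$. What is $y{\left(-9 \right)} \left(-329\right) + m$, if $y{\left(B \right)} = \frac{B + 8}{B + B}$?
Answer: $\frac{4891}{18} \approx 271.72$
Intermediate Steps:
$y{\left(B \right)} = \frac{8 + B}{2 B}$
$y{\left(-9 \right)} \left(-329\right) + m = \frac{8 - 9}{2 \left(-9\right)} \left(-329\right) + 290 = \frac{1}{2} \left(- \frac{1}{9}\right) \left(-1\right) \left(-329\right) + 290 = \frac{1}{18} \left(-329\right) + 290 = - \frac{329}{18} + 290 = \frac{4891}{18}$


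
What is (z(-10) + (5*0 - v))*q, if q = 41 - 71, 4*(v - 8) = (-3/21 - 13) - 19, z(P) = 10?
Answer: -4215/14 ≈ -301.07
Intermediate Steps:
v = -1/28 (v = 8 + ((-3/21 - 13) - 19)/4 = 8 + ((-3*1/21 - 13) - 19)/4 = 8 + ((-1/7 - 13) - 19)/4 = 8 + (-92/7 - 19)/4 = 8 + (1/4)*(-225/7) = 8 - 225/28 = -1/28 ≈ -0.035714)
q = -30
(z(-10) + (5*0 - v))*q = (10 + (5*0 - 1*(-1/28)))*(-30) = (10 + (0 + 1/28))*(-30) = (10 + 1/28)*(-30) = (281/28)*(-30) = -4215/14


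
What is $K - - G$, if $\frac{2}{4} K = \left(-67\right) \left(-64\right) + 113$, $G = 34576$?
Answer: $43378$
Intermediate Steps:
$K = 8802$ ($K = 2 \left(\left(-67\right) \left(-64\right) + 113\right) = 2 \left(4288 + 113\right) = 2 \cdot 4401 = 8802$)
$K - - G = 8802 - \left(-1\right) 34576 = 8802 - -34576 = 8802 + 34576 = 43378$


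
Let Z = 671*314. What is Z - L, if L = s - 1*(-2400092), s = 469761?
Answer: -2659159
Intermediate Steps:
Z = 210694
L = 2869853 (L = 469761 - 1*(-2400092) = 469761 + 2400092 = 2869853)
Z - L = 210694 - 1*2869853 = 210694 - 2869853 = -2659159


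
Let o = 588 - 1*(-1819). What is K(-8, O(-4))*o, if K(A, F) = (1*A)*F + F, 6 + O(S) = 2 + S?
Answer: 134792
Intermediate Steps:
O(S) = -4 + S (O(S) = -6 + (2 + S) = -4 + S)
K(A, F) = F + A*F (K(A, F) = A*F + F = F + A*F)
o = 2407 (o = 588 + 1819 = 2407)
K(-8, O(-4))*o = ((-4 - 4)*(1 - 8))*2407 = -8*(-7)*2407 = 56*2407 = 134792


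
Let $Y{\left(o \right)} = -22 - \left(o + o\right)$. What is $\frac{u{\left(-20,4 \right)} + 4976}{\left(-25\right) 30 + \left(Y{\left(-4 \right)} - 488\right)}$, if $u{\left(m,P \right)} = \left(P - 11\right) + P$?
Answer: $- \frac{4973}{1252} \approx -3.972$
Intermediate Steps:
$u{\left(m,P \right)} = -11 + 2 P$ ($u{\left(m,P \right)} = \left(-11 + P\right) + P = -11 + 2 P$)
$Y{\left(o \right)} = -22 - 2 o$
$\frac{u{\left(-20,4 \right)} + 4976}{\left(-25\right) 30 + \left(Y{\left(-4 \right)} - 488\right)} = \frac{\left(-11 + 2 \cdot 4\right) + 4976}{\left(-25\right) 30 - 502} = \frac{\left(-11 + 8\right) + 4976}{-750 + \left(\left(-22 + 8\right) - 488\right)} = \frac{-3 + 4976}{-750 - 502} = \frac{4973}{-750 - 502} = \frac{4973}{-1252} = 4973 \left(- \frac{1}{1252}\right) = - \frac{4973}{1252}$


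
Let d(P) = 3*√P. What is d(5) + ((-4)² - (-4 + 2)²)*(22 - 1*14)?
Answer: 96 + 3*√5 ≈ 102.71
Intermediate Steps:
d(5) + ((-4)² - (-4 + 2)²)*(22 - 1*14) = 3*√5 + ((-4)² - (-4 + 2)²)*(22 - 1*14) = 3*√5 + (16 - 1*(-2)²)*(22 - 14) = 3*√5 + (16 - 1*4)*8 = 3*√5 + (16 - 4)*8 = 3*√5 + 12*8 = 3*√5 + 96 = 96 + 3*√5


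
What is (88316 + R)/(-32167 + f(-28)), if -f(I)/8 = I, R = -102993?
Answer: 14677/31943 ≈ 0.45947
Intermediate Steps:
f(I) = -8*I
(88316 + R)/(-32167 + f(-28)) = (88316 - 102993)/(-32167 - 8*(-28)) = -14677/(-32167 + 224) = -14677/(-31943) = -14677*(-1/31943) = 14677/31943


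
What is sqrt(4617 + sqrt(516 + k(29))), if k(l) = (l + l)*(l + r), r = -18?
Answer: sqrt(4617 + sqrt(1154)) ≈ 68.198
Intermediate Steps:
k(l) = 2*l*(-18 + l) (k(l) = (l + l)*(l - 18) = (2*l)*(-18 + l) = 2*l*(-18 + l))
sqrt(4617 + sqrt(516 + k(29))) = sqrt(4617 + sqrt(516 + 2*29*(-18 + 29))) = sqrt(4617 + sqrt(516 + 2*29*11)) = sqrt(4617 + sqrt(516 + 638)) = sqrt(4617 + sqrt(1154))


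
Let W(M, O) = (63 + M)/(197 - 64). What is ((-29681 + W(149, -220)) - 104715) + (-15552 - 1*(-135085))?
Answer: -1976567/133 ≈ -14861.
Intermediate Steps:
W(M, O) = 9/19 + M/133 (W(M, O) = (63 + M)/133 = (63 + M)*(1/133) = 9/19 + M/133)
((-29681 + W(149, -220)) - 104715) + (-15552 - 1*(-135085)) = ((-29681 + (9/19 + (1/133)*149)) - 104715) + (-15552 - 1*(-135085)) = ((-29681 + (9/19 + 149/133)) - 104715) + (-15552 + 135085) = ((-29681 + 212/133) - 104715) + 119533 = (-3947361/133 - 104715) + 119533 = -17874456/133 + 119533 = -1976567/133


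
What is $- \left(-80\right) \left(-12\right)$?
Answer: $-960$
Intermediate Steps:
$- \left(-80\right) \left(-12\right) = \left(-1\right) 960 = -960$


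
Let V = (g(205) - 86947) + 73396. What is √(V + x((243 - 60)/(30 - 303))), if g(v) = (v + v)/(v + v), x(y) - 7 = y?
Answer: I*√112155134/91 ≈ 116.38*I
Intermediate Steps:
x(y) = 7 + y
g(v) = 1 (g(v) = (2*v)/((2*v)) = (2*v)*(1/(2*v)) = 1)
V = -13550 (V = (1 - 86947) + 73396 = -86946 + 73396 = -13550)
√(V + x((243 - 60)/(30 - 303))) = √(-13550 + (7 + (243 - 60)/(30 - 303))) = √(-13550 + (7 + 183/(-273))) = √(-13550 + (7 + 183*(-1/273))) = √(-13550 + (7 - 61/91)) = √(-13550 + 576/91) = √(-1232474/91) = I*√112155134/91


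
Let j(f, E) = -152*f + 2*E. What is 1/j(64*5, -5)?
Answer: -1/48650 ≈ -2.0555e-5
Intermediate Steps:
1/j(64*5, -5) = 1/(-9728*5 + 2*(-5)) = 1/(-152*320 - 10) = 1/(-48640 - 10) = 1/(-48650) = -1/48650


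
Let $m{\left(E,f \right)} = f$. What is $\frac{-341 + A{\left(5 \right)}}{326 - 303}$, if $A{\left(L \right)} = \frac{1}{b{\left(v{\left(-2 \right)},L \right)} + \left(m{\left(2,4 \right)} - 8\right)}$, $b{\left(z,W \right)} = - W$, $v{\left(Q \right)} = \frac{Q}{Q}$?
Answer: $- \frac{3070}{207} \approx -14.831$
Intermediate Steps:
$v{\left(Q \right)} = 1$
$A{\left(L \right)} = \frac{1}{-4 - L}$ ($A{\left(L \right)} = \frac{1}{- L + \left(4 - 8\right)} = \frac{1}{- L - 4} = \frac{1}{-4 - L}$)
$\frac{-341 + A{\left(5 \right)}}{326 - 303} = \frac{-341 - \frac{1}{4 + 5}}{326 - 303} = \frac{-341 - \frac{1}{9}}{23} = \left(-341 - \frac{1}{9}\right) \frac{1}{23} = \left(- \frac{3070}{9}\right) \frac{1}{23} = - \frac{3070}{207}$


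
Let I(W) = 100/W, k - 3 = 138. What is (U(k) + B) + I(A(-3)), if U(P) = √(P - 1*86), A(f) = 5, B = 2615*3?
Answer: 7865 + √55 ≈ 7872.4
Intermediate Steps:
B = 7845
k = 141 (k = 3 + 138 = 141)
U(P) = √(-86 + P) (U(P) = √(P - 86) = √(-86 + P))
(U(k) + B) + I(A(-3)) = (√(-86 + 141) + 7845) + 100/5 = (√55 + 7845) + 100*(⅕) = (7845 + √55) + 20 = 7865 + √55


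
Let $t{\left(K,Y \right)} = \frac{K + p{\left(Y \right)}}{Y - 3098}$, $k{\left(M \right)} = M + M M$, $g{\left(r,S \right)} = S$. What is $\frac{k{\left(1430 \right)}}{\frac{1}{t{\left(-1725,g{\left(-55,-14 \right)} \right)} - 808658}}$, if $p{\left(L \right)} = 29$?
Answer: $- \frac{643709423857500}{389} \approx -1.6548 \cdot 10^{12}$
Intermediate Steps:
$k{\left(M \right)} = M + M^{2}$
$t{\left(K,Y \right)} = \frac{29 + K}{-3098 + Y}$ ($t{\left(K,Y \right)} = \frac{K + 29}{Y - 3098} = \frac{29 + K}{-3098 + Y}$)
$\frac{k{\left(1430 \right)}}{\frac{1}{t{\left(-1725,g{\left(-55,-14 \right)} \right)} - 808658}} = \frac{1430 \left(1 + 1430\right)}{\frac{1}{\frac{29 - 1725}{-3098 - 14} - 808658}} = \frac{1430 \cdot 1431}{\frac{1}{\frac{1}{-3112} \left(-1696\right) - 808658}} = \frac{2046330}{\frac{1}{\left(- \frac{1}{3112}\right) \left(-1696\right) - 808658}} = \frac{2046330}{\frac{1}{\frac{212}{389} - 808658}} = \frac{2046330}{\frac{1}{- \frac{314567750}{389}}} = \frac{2046330}{- \frac{389}{314567750}} = 2046330 \left(- \frac{314567750}{389}\right) = - \frac{643709423857500}{389}$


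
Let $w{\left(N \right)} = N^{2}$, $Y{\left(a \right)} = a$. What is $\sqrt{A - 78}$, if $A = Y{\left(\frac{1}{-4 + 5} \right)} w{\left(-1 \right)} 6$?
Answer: $6 i \sqrt{2} \approx 8.4853 i$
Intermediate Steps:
$A = 6$ ($A = \frac{\left(-1\right)^{2}}{-4 + 5} \cdot 6 = 1^{-1} \cdot 1 \cdot 6 = 1 \cdot 1 \cdot 6 = 1 \cdot 6 = 6$)
$\sqrt{A - 78} = \sqrt{6 - 78} = \sqrt{-72} = 6 i \sqrt{2}$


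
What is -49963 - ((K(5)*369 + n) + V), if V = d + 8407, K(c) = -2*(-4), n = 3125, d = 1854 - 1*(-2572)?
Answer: -68873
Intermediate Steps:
d = 4426 (d = 1854 + 2572 = 4426)
K(c) = 8
V = 12833 (V = 4426 + 8407 = 12833)
-49963 - ((K(5)*369 + n) + V) = -49963 - ((8*369 + 3125) + 12833) = -49963 - ((2952 + 3125) + 12833) = -49963 - (6077 + 12833) = -49963 - 1*18910 = -49963 - 18910 = -68873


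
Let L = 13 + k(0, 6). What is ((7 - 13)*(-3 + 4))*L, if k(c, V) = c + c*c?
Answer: -78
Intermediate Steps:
k(c, V) = c + c²
L = 13 (L = 13 + 0*(1 + 0) = 13 + 0*1 = 13 + 0 = 13)
((7 - 13)*(-3 + 4))*L = ((7 - 13)*(-3 + 4))*13 = -6*1*13 = -6*13 = -78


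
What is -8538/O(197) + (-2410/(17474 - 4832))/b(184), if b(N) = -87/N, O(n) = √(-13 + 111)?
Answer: 221720/549927 - 4269*√2/7 ≈ -862.07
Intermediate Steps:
O(n) = 7*√2 (O(n) = √98 = 7*√2)
-8538/O(197) + (-2410/(17474 - 4832))/b(184) = -8538*√2/14 + (-2410/(17474 - 4832))/((-87/184)) = -4269*√2/7 + (-2410/12642)/((-87*1/184)) = -4269*√2/7 + (-2410*1/12642)/(-87/184) = -4269*√2/7 - 1205/6321*(-184/87) = -4269*√2/7 + 221720/549927 = 221720/549927 - 4269*√2/7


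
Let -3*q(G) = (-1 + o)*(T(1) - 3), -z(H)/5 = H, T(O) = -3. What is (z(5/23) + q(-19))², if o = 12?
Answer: 231361/529 ≈ 437.36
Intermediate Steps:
z(H) = -5*H
q(G) = 22 (q(G) = -(-1 + 12)*(-3 - 3)/3 = -11*(-6)/3 = -⅓*(-66) = 22)
(z(5/23) + q(-19))² = (-25/23 + 22)² = (481/23)² = 231361/529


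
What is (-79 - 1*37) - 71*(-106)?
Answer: 7410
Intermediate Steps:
(-79 - 1*37) - 71*(-106) = (-79 - 37) + 7526 = -116 + 7526 = 7410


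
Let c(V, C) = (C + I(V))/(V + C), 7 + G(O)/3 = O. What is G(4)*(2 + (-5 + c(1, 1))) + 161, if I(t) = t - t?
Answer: 367/2 ≈ 183.50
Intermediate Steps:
I(t) = 0
G(O) = -21 + 3*O
c(V, C) = C/(C + V) (c(V, C) = (C + 0)/(V + C) = C/(C + V))
G(4)*(2 + (-5 + c(1, 1))) + 161 = (-21 + 3*4)*(2 + (-5 + 1/(1 + 1))) + 161 = (-21 + 12)*(2 + (-5 + 1/2)) + 161 = -9*(2 + (-5 + 1*(1/2))) + 161 = -9*(2 + (-5 + 1/2)) + 161 = -9*(2 - 9/2) + 161 = -9*(-5/2) + 161 = 45/2 + 161 = 367/2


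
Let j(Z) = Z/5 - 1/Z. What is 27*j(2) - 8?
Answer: -107/10 ≈ -10.700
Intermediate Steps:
j(Z) = -1/Z + Z/5 (j(Z) = Z*(⅕) - 1/Z = Z/5 - 1/Z = -1/Z + Z/5)
27*j(2) - 8 = 27*(-1/2 + (⅕)*2) - 8 = 27*(-1*½ + ⅖) - 8 = 27*(-½ + ⅖) - 8 = 27*(-⅒) - 8 = -27/10 - 8 = -107/10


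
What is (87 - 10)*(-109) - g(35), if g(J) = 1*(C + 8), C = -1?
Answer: -8400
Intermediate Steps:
g(J) = 7 (g(J) = 1*(-1 + 8) = 1*7 = 7)
(87 - 10)*(-109) - g(35) = (87 - 10)*(-109) - 1*7 = 77*(-109) - 7 = -8393 - 7 = -8400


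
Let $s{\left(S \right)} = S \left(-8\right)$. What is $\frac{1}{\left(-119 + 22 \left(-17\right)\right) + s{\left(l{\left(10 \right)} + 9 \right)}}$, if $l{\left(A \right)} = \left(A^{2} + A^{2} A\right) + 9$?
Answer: $- \frac{1}{9437} \approx -0.00010597$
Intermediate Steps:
$l{\left(A \right)} = 9 + A^{2} + A^{3}$ ($l{\left(A \right)} = \left(A^{2} + A^{3}\right) + 9 = 9 + A^{2} + A^{3}$)
$s{\left(S \right)} = - 8 S$
$\frac{1}{\left(-119 + 22 \left(-17\right)\right) + s{\left(l{\left(10 \right)} + 9 \right)}} = \frac{1}{\left(-119 + 22 \left(-17\right)\right) - 8 \left(\left(9 + 10^{2} + 10^{3}\right) + 9\right)} = \frac{1}{\left(-119 - 374\right) - 8 \left(\left(9 + 100 + 1000\right) + 9\right)} = \frac{1}{-493 - 8 \left(1109 + 9\right)} = \frac{1}{-493 - 8944} = \frac{1}{-9437} = - \frac{1}{9437}$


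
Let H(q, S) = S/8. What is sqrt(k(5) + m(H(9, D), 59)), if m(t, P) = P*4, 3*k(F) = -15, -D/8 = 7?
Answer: sqrt(231) ≈ 15.199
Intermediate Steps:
D = -56 (D = -8*7 = -56)
k(F) = -5 (k(F) = (1/3)*(-15) = -5)
H(q, S) = S/8 (H(q, S) = S*(1/8) = S/8)
m(t, P) = 4*P
sqrt(k(5) + m(H(9, D), 59)) = sqrt(-5 + 4*59) = sqrt(-5 + 236) = sqrt(231)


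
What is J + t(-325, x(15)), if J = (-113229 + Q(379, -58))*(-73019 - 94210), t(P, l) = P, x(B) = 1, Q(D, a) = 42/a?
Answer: 549123503173/29 ≈ 1.8935e+10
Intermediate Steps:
J = 549123512598/29 (J = (-113229 + 42/(-58))*(-73019 - 94210) = (-113229 + 42*(-1/58))*(-167229) = (-113229 - 21/29)*(-167229) = -3283662/29*(-167229) = 549123512598/29 ≈ 1.8935e+10)
J + t(-325, x(15)) = 549123512598/29 - 325 = 549123503173/29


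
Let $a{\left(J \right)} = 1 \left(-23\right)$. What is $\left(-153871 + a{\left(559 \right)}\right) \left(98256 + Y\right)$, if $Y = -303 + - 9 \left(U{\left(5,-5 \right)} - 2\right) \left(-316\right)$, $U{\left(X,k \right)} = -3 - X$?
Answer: $-10697633622$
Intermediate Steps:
$a{\left(J \right)} = -23$
$Y = -28743$ ($Y = -303 + - 9 \left(\left(-3 - 5\right) - 2\right) \left(-316\right) = -303 + - 9 \left(-8 - 2\right) \left(-316\right) = -303 + \left(-9\right) \left(-10\right) \left(-316\right) = -303 + 90 \left(-316\right) = -303 - 28440 = -28743$)
$\left(-153871 + a{\left(559 \right)}\right) \left(98256 + Y\right) = \left(-153871 - 23\right) \left(98256 - 28743\right) = \left(-153894\right) 69513 = -10697633622$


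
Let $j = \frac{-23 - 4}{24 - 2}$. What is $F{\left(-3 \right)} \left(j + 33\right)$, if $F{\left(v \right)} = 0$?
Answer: $0$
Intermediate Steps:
$j = - \frac{27}{22}$ ($j = \frac{-23 - 4}{22} = \left(-23 - 4\right) \frac{1}{22} = \left(-27\right) \frac{1}{22} = - \frac{27}{22} \approx -1.2273$)
$F{\left(-3 \right)} \left(j + 33\right) = 0 \left(- \frac{27}{22} + 33\right) = 0 \cdot \frac{699}{22} = 0$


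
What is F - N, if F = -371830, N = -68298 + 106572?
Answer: -410104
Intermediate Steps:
N = 38274
F - N = -371830 - 1*38274 = -371830 - 38274 = -410104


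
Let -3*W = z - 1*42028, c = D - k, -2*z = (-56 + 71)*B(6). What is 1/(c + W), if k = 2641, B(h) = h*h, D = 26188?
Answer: 3/112939 ≈ 2.6563e-5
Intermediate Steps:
B(h) = h**2
z = -270 (z = -(-56 + 71)*6**2/2 = -15*36/2 = -1/2*540 = -270)
c = 23547 (c = 26188 - 1*2641 = 26188 - 2641 = 23547)
W = 42298/3 (W = -(-270 - 1*42028)/3 = -(-270 - 42028)/3 = -1/3*(-42298) = 42298/3 ≈ 14099.)
1/(c + W) = 1/(23547 + 42298/3) = 1/(112939/3) = 3/112939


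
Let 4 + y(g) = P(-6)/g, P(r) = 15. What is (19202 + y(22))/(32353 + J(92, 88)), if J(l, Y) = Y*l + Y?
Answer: 422371/891814 ≈ 0.47361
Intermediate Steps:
J(l, Y) = Y + Y*l
y(g) = -4 + 15/g
(19202 + y(22))/(32353 + J(92, 88)) = (19202 + (-4 + 15/22))/(32353 + 88*(1 + 92)) = (19202 + (-4 + 15*(1/22)))/(32353 + 88*93) = (19202 + (-4 + 15/22))/(32353 + 8184) = (19202 - 73/22)/40537 = (422371/22)*(1/40537) = 422371/891814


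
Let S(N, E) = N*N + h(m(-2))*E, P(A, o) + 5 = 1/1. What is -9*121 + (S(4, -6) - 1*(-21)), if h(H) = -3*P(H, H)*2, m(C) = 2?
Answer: -1196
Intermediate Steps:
P(A, o) = -4 (P(A, o) = -5 + 1/1 = -5 + 1 = -4)
h(H) = 24 (h(H) = -3*(-4)*2 = 12*2 = 24)
S(N, E) = N**2 + 24*E (S(N, E) = N*N + 24*E = N**2 + 24*E)
-9*121 + (S(4, -6) - 1*(-21)) = -9*121 + ((4**2 + 24*(-6)) - 1*(-21)) = -1089 + ((16 - 144) + 21) = -1089 + (-128 + 21) = -1089 - 107 = -1196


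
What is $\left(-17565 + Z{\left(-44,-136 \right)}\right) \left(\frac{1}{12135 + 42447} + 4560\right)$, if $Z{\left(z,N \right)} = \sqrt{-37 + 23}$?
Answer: $- \frac{1457273907455}{18194} + \frac{248893921 i \sqrt{14}}{54582} \approx -8.0096 \cdot 10^{7} + 17062.0 i$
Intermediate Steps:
$Z{\left(z,N \right)} = i \sqrt{14}$ ($Z{\left(z,N \right)} = \sqrt{-14} = i \sqrt{14}$)
$\left(-17565 + Z{\left(-44,-136 \right)}\right) \left(\frac{1}{12135 + 42447} + 4560\right) = \left(-17565 + i \sqrt{14}\right) \left(\frac{1}{12135 + 42447} + 4560\right) = \left(-17565 + i \sqrt{14}\right) \left(\frac{1}{54582} + 4560\right) = \left(-17565 + i \sqrt{14}\right) \frac{248893921}{54582} = - \frac{1457273907455}{18194} + \frac{248893921 i \sqrt{14}}{54582}$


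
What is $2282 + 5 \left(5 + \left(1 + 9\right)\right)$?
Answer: $2357$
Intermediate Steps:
$2282 + 5 \left(5 + \left(1 + 9\right)\right) = 2282 + 5 \left(5 + 10\right) = 2282 + 5 \cdot 15 = 2282 + 75 = 2357$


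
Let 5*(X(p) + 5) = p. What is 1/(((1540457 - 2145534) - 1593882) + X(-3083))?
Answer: -5/10997903 ≈ -4.5463e-7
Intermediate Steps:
X(p) = -5 + p/5
1/(((1540457 - 2145534) - 1593882) + X(-3083)) = 1/(((1540457 - 2145534) - 1593882) + (-5 + (1/5)*(-3083))) = 1/((-605077 - 1593882) + (-5 - 3083/5)) = 1/(-2198959 - 3108/5) = 1/(-10997903/5) = -5/10997903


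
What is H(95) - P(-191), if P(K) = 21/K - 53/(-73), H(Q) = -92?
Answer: -1291346/13943 ≈ -92.616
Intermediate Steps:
P(K) = 53/73 + 21/K (P(K) = 21/K - 53*(-1/73) = 21/K + 53/73 = 53/73 + 21/K)
H(95) - P(-191) = -92 - (53/73 + 21/(-191)) = -92 - (53/73 + 21*(-1/191)) = -92 - (53/73 - 21/191) = -92 - 1*8590/13943 = -92 - 8590/13943 = -1291346/13943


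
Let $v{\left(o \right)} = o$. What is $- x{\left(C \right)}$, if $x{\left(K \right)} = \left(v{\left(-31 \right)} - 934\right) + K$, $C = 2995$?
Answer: $-2030$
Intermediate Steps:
$x{\left(K \right)} = -965 + K$ ($x{\left(K \right)} = \left(-31 - 934\right) + K = -965 + K$)
$- x{\left(C \right)} = - (-965 + 2995) = \left(-1\right) 2030 = -2030$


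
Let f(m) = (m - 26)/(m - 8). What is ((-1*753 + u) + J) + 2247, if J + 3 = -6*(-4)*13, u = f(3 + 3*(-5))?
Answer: 18049/10 ≈ 1804.9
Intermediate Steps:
f(m) = (-26 + m)/(-8 + m)
u = 19/10 (u = (-26 + (3 + 3*(-5)))/(-8 + (3 + 3*(-5))) = (-26 + (3 - 15))/(-8 + (3 - 15)) = (-26 - 12)/(-8 - 12) = -38/(-20) = -1/20*(-38) = 19/10 ≈ 1.9000)
J = 309 (J = -3 - 6*(-4)*13 = -3 + 24*13 = -3 + 312 = 309)
((-1*753 + u) + J) + 2247 = ((-1*753 + 19/10) + 309) + 2247 = ((-753 + 19/10) + 309) + 2247 = (-7511/10 + 309) + 2247 = -4421/10 + 2247 = 18049/10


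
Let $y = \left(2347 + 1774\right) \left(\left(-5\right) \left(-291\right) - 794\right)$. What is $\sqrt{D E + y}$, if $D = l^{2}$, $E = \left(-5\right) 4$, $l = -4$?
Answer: $3 \sqrt{302629} \approx 1650.4$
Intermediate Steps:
$E = -20$
$y = 2723981$ ($y = 4121 \left(1455 - 794\right) = 4121 \cdot 661 = 2723981$)
$D = 16$ ($D = \left(-4\right)^{2} = 16$)
$\sqrt{D E + y} = \sqrt{16 \left(-20\right) + 2723981} = \sqrt{-320 + 2723981} = \sqrt{2723661} = 3 \sqrt{302629}$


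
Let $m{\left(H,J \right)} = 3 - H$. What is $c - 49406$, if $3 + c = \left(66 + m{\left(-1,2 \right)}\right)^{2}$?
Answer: $-44509$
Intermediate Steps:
$c = 4897$ ($c = -3 + \left(66 + \left(3 - -1\right)\right)^{2} = -3 + \left(66 + \left(3 + 1\right)\right)^{2} = -3 + \left(66 + 4\right)^{2} = -3 + 70^{2} = -3 + 4900 = 4897$)
$c - 49406 = 4897 - 49406 = -44509$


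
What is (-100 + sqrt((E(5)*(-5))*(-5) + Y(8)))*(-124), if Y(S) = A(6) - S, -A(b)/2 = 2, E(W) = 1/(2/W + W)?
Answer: 12400 - 124*I*sqrt(597)/9 ≈ 12400.0 - 336.64*I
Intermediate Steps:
E(W) = 1/(W + 2/W)
A(b) = -4 (A(b) = -2*2 = -4)
Y(S) = -4 - S
(-100 + sqrt((E(5)*(-5))*(-5) + Y(8)))*(-124) = (-100 + sqrt(((5/(2 + 5**2))*(-5))*(-5) + (-4 - 1*8)))*(-124) = (-100 + sqrt(((5/(2 + 25))*(-5))*(-5) + (-4 - 8)))*(-124) = (-100 + sqrt(((5/27)*(-5))*(-5) - 12))*(-124) = (-100 + sqrt(-25/27*(-5) - 12))*(-124) = (-100 + sqrt(125/27 - 12))*(-124) = (-100 + sqrt(-199/27))*(-124) = (-100 + I*sqrt(597)/9)*(-124) = 12400 - 124*I*sqrt(597)/9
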